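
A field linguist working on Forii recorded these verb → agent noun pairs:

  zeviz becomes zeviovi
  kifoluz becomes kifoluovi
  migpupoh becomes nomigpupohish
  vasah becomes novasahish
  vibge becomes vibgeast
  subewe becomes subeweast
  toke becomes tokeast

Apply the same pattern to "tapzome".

tapzomeast

"tapzome" ends in -e. The stems ending in -e (vibge → vibgeast, subewe → subeweast, toke → tokeast) add -ast.
So tapzome → tapzomeast.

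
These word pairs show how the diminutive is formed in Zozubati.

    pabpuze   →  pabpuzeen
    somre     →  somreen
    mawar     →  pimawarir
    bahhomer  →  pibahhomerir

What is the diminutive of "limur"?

"limur" ends in a consonant. The stems ending in a consonant (bahhomer → pibahhomerir, mawar → pimawarir) add pi- … -ir around the stem.
So limur → pilimurir.

pilimurir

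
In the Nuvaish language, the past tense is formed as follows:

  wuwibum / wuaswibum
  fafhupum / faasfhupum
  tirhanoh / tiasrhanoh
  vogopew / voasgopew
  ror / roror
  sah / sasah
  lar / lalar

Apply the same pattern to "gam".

tirhanoh and sah both end in -h yet inflect differently (tiasrhanoh, sasah), so the final letter is not what conditions the rule; the number of vowels is.
"gam" has 1 vowel. The stems with 1 vowel (ror → roror, sah → sasah, lar → lalar) repeat the first consonant+vowel as a prefix.
The other pattern: stems with 3 vowels insert -as- after the first vowel.
So gam → gagam.

gagam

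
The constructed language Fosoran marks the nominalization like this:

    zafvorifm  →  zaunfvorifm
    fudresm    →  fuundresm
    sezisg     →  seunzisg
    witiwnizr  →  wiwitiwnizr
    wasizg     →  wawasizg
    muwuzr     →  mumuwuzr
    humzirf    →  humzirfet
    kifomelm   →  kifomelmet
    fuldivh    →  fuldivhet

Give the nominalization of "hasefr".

haunsefr

sezisg and wasizg both end in -g yet inflect differently (seunzisg, wawasizg), so the final letter is not what conditions the rule; the second-to-last letter is.
"hasefr" has second-to-last letter 'f'. The one such stem in the data (zafvorifm → zaunfvorifm) inserts -un- after the first vowel (as do fudresm, sezisg), so the same rule applies.
So hasefr → haunsefr.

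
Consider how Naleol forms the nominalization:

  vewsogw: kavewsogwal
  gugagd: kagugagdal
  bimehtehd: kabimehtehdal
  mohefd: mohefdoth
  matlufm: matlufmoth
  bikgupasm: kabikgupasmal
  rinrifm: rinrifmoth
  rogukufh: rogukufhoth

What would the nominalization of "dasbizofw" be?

dasbizofwoth

mohefd and bimehtehd both end in -d yet inflect differently (mohefdoth, kabimehtehdal), so the final letter is not what conditions the rule; the second-to-last letter is.
"dasbizofw" has second-to-last letter 'f'. The stems whose second-to-last letter is 'f' (mohefd → mohefdoth, rogukufh → rogukufhoth, matlufm → matlufmoth) add -oth.
So dasbizofw → dasbizofwoth.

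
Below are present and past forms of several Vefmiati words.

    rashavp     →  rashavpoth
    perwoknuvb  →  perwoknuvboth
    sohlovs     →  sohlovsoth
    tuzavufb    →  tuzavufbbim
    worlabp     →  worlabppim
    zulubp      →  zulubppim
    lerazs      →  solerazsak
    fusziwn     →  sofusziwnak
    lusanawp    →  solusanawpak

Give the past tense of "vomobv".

perwoknuvb and tuzavufb both end in -b yet inflect differently (perwoknuvboth, tuzavufbbim), so the final letter is not what conditions the rule; the second-to-last letter is.
"vomobv" has second-to-last letter 'b'. The stems whose second-to-last letter is 'b' (worlabp → worlabppim, zulubp → zulubppim) double the final consonant and add -im.
So vomobv → vomobvvim.

vomobvvim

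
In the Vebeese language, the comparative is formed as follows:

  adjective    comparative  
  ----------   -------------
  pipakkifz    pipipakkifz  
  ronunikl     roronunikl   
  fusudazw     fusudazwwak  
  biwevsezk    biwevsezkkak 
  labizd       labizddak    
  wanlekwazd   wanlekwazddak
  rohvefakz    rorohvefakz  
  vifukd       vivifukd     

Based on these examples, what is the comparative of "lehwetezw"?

labizd and vifukd both end in -d yet inflect differently (labizddak, vivifukd), so the final letter is not what conditions the rule; the second-to-last letter is.
"lehwetezw" has second-to-last letter 'z'. The stems whose second-to-last letter is 'z' (labizd → labizddak, wanlekwazd → wanlekwazddak, fusudazw → fusudazwwak) double the final consonant and add -ak.
The other pattern: stems whose second-to-last letter is 'f' or 'k' repeat the first consonant+vowel as a prefix.
So lehwetezw → lehwetezwwak.

lehwetezwwak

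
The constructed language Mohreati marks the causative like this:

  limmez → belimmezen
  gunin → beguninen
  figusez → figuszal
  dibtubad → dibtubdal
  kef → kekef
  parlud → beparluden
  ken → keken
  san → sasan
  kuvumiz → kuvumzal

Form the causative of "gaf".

ken and gunin both end in -n yet inflect differently (keken, beguninen), so the final letter is not what conditions the rule; the number of vowels is.
"gaf" has 1 vowel. The stems with 1 vowel (ken → keken, kef → kekef, san → sasan) repeat the first consonant+vowel as a prefix.
So gaf → gagaf.

gagaf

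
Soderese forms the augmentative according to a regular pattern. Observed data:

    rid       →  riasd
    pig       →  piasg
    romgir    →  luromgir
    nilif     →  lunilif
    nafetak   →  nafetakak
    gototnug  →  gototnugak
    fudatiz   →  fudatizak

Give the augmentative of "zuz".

zuasz

pig and gototnug both end in -g yet inflect differently (piasg, gototnugak), so the final letter is not what conditions the rule; the number of vowels is.
"zuz" has 1 vowel. The stems with 1 vowel (rid → riasd, pig → piasg) insert -as- after the first vowel.
The other patterns: stems with 2 vowels add the prefix lu-; stems with 3 vowels add -ak.
So zuz → zuasz.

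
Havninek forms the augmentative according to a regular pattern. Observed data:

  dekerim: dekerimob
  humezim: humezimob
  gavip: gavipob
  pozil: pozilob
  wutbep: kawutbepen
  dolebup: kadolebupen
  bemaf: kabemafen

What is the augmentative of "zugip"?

zugipob

"zugip" has last vowel 'i'. The stems whose last vowel is 'i' (dekerim → dekerimob, humezim → humezimob, gavip → gavipob) add -ob.
The other pattern: stems whose last vowel is 'a', 'e' or 'u' add ka- … -en around the stem.
So zugip → zugipob.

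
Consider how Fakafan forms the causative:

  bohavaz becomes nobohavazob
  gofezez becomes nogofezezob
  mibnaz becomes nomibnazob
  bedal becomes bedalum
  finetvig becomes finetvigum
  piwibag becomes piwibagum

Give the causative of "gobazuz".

nogobazuzob

"gobazuz" ends in -z. The stems ending in -z (bohavaz → nobohavazob, gofezez → nogofezezob, mibnaz → nomibnazob) add no- … -ob around the stem.
The other pattern: stems ending in -g or -l add -um.
So gobazuz → nogobazuzob.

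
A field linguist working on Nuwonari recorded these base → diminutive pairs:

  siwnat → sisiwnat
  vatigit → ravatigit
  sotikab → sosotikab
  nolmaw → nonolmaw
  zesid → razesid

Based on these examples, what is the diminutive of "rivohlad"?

vatigit and siwnat both end in -t yet inflect differently (ravatigit, sisiwnat), so the final letter is not what conditions the rule; the last vowel is.
"rivohlad" has last vowel 'a'. The stems whose last vowel is 'a' (sotikab → sosotikab, siwnat → sisiwnat, nolmaw → nonolmaw) repeat the first consonant+vowel as a prefix.
The other pattern: stems whose last vowel is 'i' add the prefix ra-.
So rivohlad → ririvohlad.

ririvohlad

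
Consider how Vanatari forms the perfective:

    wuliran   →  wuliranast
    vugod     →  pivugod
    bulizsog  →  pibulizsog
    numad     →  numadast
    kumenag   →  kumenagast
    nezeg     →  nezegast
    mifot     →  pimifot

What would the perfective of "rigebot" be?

bulizsog and nezeg both end in -g yet inflect differently (pibulizsog, nezegast), so the final letter is not what conditions the rule; the last vowel is.
"rigebot" has last vowel 'o'. The stems whose last vowel is 'o' (bulizsog → pibulizsog, mifot → pimifot, vugod → pivugod) add the prefix pi-.
The other pattern: stems whose last vowel is 'a' or 'e' add -ast.
So rigebot → pirigebot.

pirigebot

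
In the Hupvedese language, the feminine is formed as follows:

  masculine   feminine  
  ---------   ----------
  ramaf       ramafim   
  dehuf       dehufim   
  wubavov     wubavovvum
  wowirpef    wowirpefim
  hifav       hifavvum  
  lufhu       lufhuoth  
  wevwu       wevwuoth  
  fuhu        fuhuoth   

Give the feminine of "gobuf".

gobufim

fuhu and dehuf both have last vowel 'u' yet inflect differently (fuhuoth, dehufim), so the last vowel is not what conditions the rule; the final letter is.
"gobuf" ends in -f. The stems ending in -f (wowirpef → wowirpefim, ramaf → ramafim, dehuf → dehufim) add -im.
So gobuf → gobufim.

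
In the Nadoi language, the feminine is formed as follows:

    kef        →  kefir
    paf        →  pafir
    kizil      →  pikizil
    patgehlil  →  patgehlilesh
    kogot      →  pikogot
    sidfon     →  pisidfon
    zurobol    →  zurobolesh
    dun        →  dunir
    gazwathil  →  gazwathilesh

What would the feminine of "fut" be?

"fut" has 1 vowel. The stems with 1 vowel (paf → pafir, dun → dunir, kef → kefir) add -ir.
The other patterns: stems with 2 vowels add the prefix pi-; stems with 3 vowels add -esh.
So fut → futir.

futir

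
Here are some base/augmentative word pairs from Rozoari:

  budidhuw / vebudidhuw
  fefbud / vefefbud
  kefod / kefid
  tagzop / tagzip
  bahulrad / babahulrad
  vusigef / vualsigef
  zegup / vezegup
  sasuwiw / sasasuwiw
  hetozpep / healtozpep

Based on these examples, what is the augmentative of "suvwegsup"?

vesuvwegsup

bahulrad and fefbud both end in -d yet inflect differently (babahulrad, vefefbud), so the final letter is not what conditions the rule; the last vowel is.
"suvwegsup" has last vowel 'u'. The stems whose last vowel is 'u' (fefbud → vefefbud, budidhuw → vebudidhuw, zegup → vezegup) add the prefix ve-.
So suvwegsup → vesuvwegsup.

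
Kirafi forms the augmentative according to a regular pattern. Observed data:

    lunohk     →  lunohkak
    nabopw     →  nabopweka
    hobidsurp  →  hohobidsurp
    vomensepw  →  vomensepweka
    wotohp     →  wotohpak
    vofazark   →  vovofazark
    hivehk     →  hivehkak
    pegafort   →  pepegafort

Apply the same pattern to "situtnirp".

vofazark and hivehk both end in -k yet inflect differently (vovofazark, hivehkak), so the final letter is not what conditions the rule; the second-to-last letter is.
"situtnirp" has second-to-last letter 'r'. The stems whose second-to-last letter is 'r' (pegafort → pepegafort, vofazark → vovofazark, hobidsurp → hohobidsurp) repeat the first consonant+vowel as a prefix.
So situtnirp → sisitutnirp.

sisitutnirp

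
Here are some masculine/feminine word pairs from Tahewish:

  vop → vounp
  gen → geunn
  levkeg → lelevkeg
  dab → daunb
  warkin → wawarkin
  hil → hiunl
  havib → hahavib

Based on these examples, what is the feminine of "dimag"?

gen and warkin both end in -n yet inflect differently (geunn, wawarkin), so the final letter is not what conditions the rule; the number of vowels is.
"dimag" has 2 vowels. The stems with 2 vowels (levkeg → lelevkeg, warkin → wawarkin, havib → hahavib) repeat the first consonant+vowel as a prefix.
The other pattern: stems with 1 vowel insert -un- after the first vowel.
So dimag → didimag.

didimag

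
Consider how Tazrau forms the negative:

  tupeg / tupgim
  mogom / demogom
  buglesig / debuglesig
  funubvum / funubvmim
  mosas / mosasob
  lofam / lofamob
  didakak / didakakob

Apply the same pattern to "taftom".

mogom and lofam both end in -m yet inflect differently (demogom, lofamob), so the final letter is not what conditions the rule; the last vowel is.
"taftom" has last vowel 'o'. The one such stem in the data (mogom → demogom) adds the prefix de-, so the same rule applies.
So taftom → detaftom.

detaftom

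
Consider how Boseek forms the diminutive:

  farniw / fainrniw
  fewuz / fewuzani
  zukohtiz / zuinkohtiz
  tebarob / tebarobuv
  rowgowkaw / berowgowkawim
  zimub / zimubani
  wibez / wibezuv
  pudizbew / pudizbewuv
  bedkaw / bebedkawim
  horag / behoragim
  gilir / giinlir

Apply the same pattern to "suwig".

suinwig

pudizbew and farniw both end in -w yet inflect differently (pudizbewuv, fainrniw), so the final letter is not what conditions the rule; the last vowel is.
"suwig" has last vowel 'i'. The stems whose last vowel is 'i' (gilir → giinlir, farniw → fainrniw, zukohtiz → zuinkohtiz) insert -in- after the first vowel.
So suwig → suinwig.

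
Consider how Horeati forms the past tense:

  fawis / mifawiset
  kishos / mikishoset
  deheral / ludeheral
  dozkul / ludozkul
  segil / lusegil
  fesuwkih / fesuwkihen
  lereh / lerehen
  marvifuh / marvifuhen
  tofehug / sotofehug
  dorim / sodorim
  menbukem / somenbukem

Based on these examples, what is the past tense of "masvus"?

"masvus" ends in -s. The stems ending in -s (fawis → mifawiset, kishos → mikishoset) add mi- … -et around the stem.
The other patterns: stems ending in -l add the prefix lu-; stems ending in -h add -en; stems ending in -g or -m add the prefix so-.
So masvus → mimasvuset.

mimasvuset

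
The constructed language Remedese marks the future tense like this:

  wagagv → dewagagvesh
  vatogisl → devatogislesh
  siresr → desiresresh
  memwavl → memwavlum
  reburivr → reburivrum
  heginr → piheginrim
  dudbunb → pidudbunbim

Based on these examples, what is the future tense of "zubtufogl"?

dezubtufoglesh

vatogisl and memwavl both end in -l yet inflect differently (devatogislesh, memwavlum), so the final letter is not what conditions the rule; the second-to-last letter is.
"zubtufogl" has second-to-last letter 'g'. The one such stem in the data (wagagv → dewagagvesh) adds de- … -esh around the stem, so the same rule applies.
The other patterns: stems whose second-to-last letter is 'v' add -um; stems whose second-to-last letter is 'n' add pi- … -im around the stem.
So zubtufogl → dezubtufoglesh.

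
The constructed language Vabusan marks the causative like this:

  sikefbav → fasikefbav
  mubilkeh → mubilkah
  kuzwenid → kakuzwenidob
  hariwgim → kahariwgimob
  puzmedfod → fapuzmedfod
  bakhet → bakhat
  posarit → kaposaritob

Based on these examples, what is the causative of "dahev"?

dahav

bakhet and posarit both end in -t yet inflect differently (bakhat, kaposaritob), so the final letter is not what conditions the rule; the last vowel is.
"dahev" has last vowel 'e'. The stems whose last vowel is 'e' (mubilkeh → mubilkah, bakhet → bakhat) change the last vowel to 'a'.
So dahev → dahav.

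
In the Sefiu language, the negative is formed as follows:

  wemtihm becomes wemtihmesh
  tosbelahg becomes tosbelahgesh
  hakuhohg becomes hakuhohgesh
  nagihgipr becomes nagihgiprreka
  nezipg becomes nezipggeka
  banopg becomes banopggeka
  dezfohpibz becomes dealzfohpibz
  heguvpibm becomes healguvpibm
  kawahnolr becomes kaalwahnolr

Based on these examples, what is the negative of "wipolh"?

wialpolh

tosbelahg and nezipg both end in -g yet inflect differently (tosbelahgesh, nezipggeka), so the final letter is not what conditions the rule; the second-to-last letter is.
"wipolh" has second-to-last letter 'l'. The one such stem in the data (kawahnolr → kaalwahnolr) inserts -al- after the first vowel (as do dezfohpibz, heguvpibm), so the same rule applies.
The other patterns: stems whose second-to-last letter is 'h' add -esh; stems whose second-to-last letter is 'p' double the final consonant and add -eka.
So wipolh → wialpolh.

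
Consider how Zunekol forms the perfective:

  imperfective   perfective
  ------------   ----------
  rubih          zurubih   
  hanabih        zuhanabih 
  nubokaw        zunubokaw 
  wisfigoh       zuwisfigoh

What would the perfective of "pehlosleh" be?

zupehlosleh

Every pair shown (rubih → zurubih, hanabih → zuhanabih, nubokaw → zunubokaw, …) follows the same rule: add the prefix zu-.
So pehlosleh → zupehlosleh.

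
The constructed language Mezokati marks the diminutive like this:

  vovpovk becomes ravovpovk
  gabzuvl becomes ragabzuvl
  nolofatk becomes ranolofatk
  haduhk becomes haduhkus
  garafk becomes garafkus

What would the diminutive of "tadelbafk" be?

tadelbafkus

vovpovk and haduhk both end in -k yet inflect differently (ravovpovk, haduhkus), so the final letter is not what conditions the rule; the second-to-last letter is.
"tadelbafk" has second-to-last letter 'f'. The one such stem in the data (garafk → garafkus) adds -us, so the same rule applies.
The other pattern: stems whose second-to-last letter is 't' or 'v' add the prefix ra-.
So tadelbafk → tadelbafkus.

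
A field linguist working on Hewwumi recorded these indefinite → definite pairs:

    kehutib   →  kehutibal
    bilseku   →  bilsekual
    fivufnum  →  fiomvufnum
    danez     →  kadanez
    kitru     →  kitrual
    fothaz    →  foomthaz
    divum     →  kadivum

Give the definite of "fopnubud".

foompnubud

fivufnum and divum both end in -m yet inflect differently (fiomvufnum, kadivum), so the final letter is not what conditions the rule; the first letter is.
"fopnubud" begins with f-. The stems beginning with f- (fivufnum → fiomvufnum, fothaz → foomthaz) insert -om- after the first vowel.
So fopnubud → foompnubud.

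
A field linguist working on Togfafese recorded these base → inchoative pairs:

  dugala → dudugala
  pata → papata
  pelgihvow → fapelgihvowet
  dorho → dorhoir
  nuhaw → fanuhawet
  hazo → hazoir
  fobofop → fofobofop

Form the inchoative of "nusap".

nunusap

nuhaw and dugala both have last vowel 'a' yet inflect differently (fanuhawet, dudugala), so the last vowel is not what conditions the rule; the final letter is.
"nusap" ends in -p. The one such stem in the data (fobofop → fofobofop) repeats the first consonant+vowel as a prefix (as do dugala, pata), so the same rule applies.
The other patterns: stems ending in -w add fa- … -et around the stem; stems ending in -o add -ir.
So nusap → nunusap.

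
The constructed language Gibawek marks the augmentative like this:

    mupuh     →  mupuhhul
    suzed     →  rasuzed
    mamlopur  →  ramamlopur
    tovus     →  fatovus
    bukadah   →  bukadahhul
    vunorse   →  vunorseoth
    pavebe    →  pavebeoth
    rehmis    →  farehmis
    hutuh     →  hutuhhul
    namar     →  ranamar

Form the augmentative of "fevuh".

fevuhhul

"fevuh" ends in -h. The stems ending in -h (mupuh → mupuhhul, hutuh → hutuhhul, bukadah → bukadahhul) double the final consonant and add -ul.
The other patterns: stems ending in -s add the prefix fa-; stems ending in -e add -oth; stems ending in -d or -r add the prefix ra-.
So fevuh → fevuhhul.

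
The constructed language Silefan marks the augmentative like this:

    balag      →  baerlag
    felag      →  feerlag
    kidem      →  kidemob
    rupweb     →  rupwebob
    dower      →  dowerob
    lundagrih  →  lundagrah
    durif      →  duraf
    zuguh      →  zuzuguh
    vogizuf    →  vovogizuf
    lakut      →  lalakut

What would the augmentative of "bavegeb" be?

lundagrih and zuguh both end in -h yet inflect differently (lundagrah, zuzuguh), so the final letter is not what conditions the rule; the last vowel is.
"bavegeb" has last vowel 'e'. The stems whose last vowel is 'e' (kidem → kidemob, rupweb → rupwebob, dower → dowerob) add -ob.
So bavegeb → bavegebob.

bavegebob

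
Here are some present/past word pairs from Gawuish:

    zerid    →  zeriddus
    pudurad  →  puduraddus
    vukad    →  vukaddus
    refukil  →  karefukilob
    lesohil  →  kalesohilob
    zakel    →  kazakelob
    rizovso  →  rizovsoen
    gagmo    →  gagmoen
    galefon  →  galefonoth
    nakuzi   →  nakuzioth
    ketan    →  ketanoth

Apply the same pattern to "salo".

saloen

"salo" ends in -o. The stems ending in -o (rizovso → rizovsoen, gagmo → gagmoen) add -en.
So salo → saloen.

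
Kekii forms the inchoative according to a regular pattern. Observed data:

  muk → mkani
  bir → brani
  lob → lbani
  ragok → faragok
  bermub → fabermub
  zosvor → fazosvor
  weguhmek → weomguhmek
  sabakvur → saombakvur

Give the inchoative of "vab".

muk and ragok both end in -k yet inflect differently (mkani, faragok), so the final letter is not what conditions the rule; the number of vowels is.
"vab" has 1 vowel. The stems with 1 vowel (muk → mkani, bir → brani, lob → lbani) delete the last vowel and add -ani.
The other patterns: stems with 2 vowels add the prefix fa-; stems with 3 vowels insert -om- after the first vowel.
So vab → vbani.

vbani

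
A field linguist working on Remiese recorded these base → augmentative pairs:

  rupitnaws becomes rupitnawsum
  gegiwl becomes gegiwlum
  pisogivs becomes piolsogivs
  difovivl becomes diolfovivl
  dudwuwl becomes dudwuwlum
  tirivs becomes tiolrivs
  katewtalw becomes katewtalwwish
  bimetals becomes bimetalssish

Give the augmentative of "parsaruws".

parsaruwsum

difovivl and dudwuwl both end in -l yet inflect differently (diolfovivl, dudwuwlum), so the final letter is not what conditions the rule; the second-to-last letter is.
"parsaruws" has second-to-last letter 'w'. The stems whose second-to-last letter is 'w' (dudwuwl → dudwuwlum, gegiwl → gegiwlum, rupitnaws → rupitnawsum) add -um.
The other patterns: stems whose second-to-last letter is 'v' insert -ol- after the first vowel; stems whose second-to-last letter is 'l' double the final consonant and add -ish.
So parsaruws → parsaruwsum.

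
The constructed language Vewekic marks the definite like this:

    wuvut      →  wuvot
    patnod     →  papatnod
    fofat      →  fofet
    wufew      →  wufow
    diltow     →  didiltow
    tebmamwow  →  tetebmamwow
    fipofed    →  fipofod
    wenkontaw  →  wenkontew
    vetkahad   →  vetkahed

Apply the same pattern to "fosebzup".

wenkontaw and diltow both end in -w yet inflect differently (wenkontew, didiltow), so the final letter is not what conditions the rule; the last vowel is.
"fosebzup" has last vowel 'u'. The one such stem in the data (wuvut → wuvot) changes the last vowel to 'o' (as do wufew, fipofed), so the same rule applies.
So fosebzup → fosebzop.

fosebzop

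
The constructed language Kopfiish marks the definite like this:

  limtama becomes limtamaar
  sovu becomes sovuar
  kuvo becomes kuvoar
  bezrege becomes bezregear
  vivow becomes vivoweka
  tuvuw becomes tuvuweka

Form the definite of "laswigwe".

kuvo and vivow both have last vowel 'o' yet inflect differently (kuvoar, vivoweka), so the last vowel is not what conditions the rule; whether the stem ends in a vowel or a consonant is.
"laswigwe" ends in a vowel. The stems ending in a vowel (limtama → limtamaar, sovu → sovuar, kuvo → kuvoar) add -ar.
The other pattern: stems ending in a consonant add -eka.
So laswigwe → laswigwear.

laswigwear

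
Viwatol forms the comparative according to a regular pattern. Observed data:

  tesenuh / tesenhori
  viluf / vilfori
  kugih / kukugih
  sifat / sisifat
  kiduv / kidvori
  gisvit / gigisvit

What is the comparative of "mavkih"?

mamavkih

tesenuh and kugih both end in -h yet inflect differently (tesenhori, kukugih), so the final letter is not what conditions the rule; the last vowel is.
"mavkih" has last vowel 'i'. The stems whose last vowel is 'i' (gisvit → gigisvit, kugih → kukugih) repeat the first consonant+vowel as a prefix.
So mavkih → mamavkih.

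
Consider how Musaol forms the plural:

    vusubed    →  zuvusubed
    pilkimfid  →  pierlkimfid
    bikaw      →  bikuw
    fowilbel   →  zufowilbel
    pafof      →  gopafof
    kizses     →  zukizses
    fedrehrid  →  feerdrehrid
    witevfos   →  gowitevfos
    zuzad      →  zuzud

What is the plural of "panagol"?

gopanagol

fedrehrid and vusubed both end in -d yet inflect differently (feerdrehrid, zuvusubed), so the final letter is not what conditions the rule; the last vowel is.
"panagol" has last vowel 'o'. The stems whose last vowel is 'o' (witevfos → gowitevfos, pafof → gopafof) add the prefix go-.
The other patterns: stems whose last vowel is 'i' insert -er- after the first vowel; stems whose last vowel is 'e' add the prefix zu-; stems whose last vowel is 'a' change the last vowel to 'u'.
So panagol → gopanagol.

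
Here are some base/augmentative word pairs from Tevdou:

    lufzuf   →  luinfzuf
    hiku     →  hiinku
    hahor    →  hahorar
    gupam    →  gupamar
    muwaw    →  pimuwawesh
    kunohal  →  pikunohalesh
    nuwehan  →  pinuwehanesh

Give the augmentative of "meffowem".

meffowemar

"meffowem" ends in -m. The one such stem in the data (gupam → gupamar) adds -ar, so the same rule applies.
The other patterns: stems ending in -f or -u insert -in- after the first vowel; stems ending in -l, -n or -w add pi- … -esh around the stem.
So meffowem → meffowemar.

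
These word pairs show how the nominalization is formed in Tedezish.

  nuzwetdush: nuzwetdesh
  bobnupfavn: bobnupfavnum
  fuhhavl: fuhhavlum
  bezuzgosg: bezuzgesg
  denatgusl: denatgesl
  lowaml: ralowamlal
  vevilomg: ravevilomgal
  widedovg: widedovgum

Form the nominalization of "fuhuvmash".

fuhuvmesh

"fuhuvmash" has second-to-last letter 's'. The stems whose second-to-last letter is 's' (nuzwetdush → nuzwetdesh, bezuzgosg → bezuzgesg, denatgusl → denatgesl) change the last vowel to 'e'.
So fuhuvmash → fuhuvmesh.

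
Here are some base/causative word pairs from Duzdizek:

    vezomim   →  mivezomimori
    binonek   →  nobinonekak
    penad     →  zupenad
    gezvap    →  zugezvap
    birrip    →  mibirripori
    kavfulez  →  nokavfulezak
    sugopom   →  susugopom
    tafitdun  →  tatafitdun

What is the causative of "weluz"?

weweluz

gezvap and birrip both end in -p yet inflect differently (zugezvap, mibirripori), so the final letter is not what conditions the rule; the last vowel is.
"weluz" has last vowel 'u'. The one such stem in the data (tafitdun → tatafitdun) repeats the first consonant+vowel as a prefix (as does sugopom), so the same rule applies.
So weluz → weweluz.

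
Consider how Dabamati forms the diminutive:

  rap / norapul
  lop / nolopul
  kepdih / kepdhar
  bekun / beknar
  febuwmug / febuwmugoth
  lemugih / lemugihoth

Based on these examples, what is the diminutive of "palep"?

kepdih and lemugih both end in -h yet inflect differently (kepdhar, lemugihoth), so the final letter is not what conditions the rule; the number of vowels is.
"palep" has 2 vowels. The stems with 2 vowels (kepdih → kepdhar, bekun → beknar) delete the last vowel and add -ar.
The other patterns: stems with 1 vowel add no- … -ul around the stem; stems with 3 vowels add -oth.
So palep → palpar.

palpar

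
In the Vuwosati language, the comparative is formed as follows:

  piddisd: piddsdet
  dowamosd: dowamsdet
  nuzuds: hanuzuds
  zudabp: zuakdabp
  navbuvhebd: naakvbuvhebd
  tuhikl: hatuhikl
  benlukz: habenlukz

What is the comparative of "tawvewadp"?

navbuvhebd and piddisd both end in -d yet inflect differently (naakvbuvhebd, piddsdet), so the final letter is not what conditions the rule; the second-to-last letter is.
"tawvewadp" has second-to-last letter 'd'. The one such stem in the data (nuzuds → hanuzuds) adds the prefix ha-, so the same rule applies.
The other patterns: stems whose second-to-last letter is 'b' insert -ak- after the first vowel; stems whose second-to-last letter is 's' delete the last vowel and add -et.
So tawvewadp → hatawvewadp.

hatawvewadp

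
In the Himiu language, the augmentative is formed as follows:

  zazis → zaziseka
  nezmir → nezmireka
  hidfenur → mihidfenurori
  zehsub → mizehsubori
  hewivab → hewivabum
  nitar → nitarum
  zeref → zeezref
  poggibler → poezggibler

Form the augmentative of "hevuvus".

"hevuvus" has last vowel 'u'. The stems whose last vowel is 'u' (hidfenur → mihidfenurori, zehsub → mizehsubori) add mi- … -ori around the stem.
So hevuvus → mihevuvusori.

mihevuvusori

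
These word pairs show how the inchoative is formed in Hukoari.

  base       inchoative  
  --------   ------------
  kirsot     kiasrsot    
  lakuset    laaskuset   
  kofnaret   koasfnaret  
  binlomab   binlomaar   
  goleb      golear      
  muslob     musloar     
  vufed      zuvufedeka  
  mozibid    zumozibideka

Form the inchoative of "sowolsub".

sowolsuar

"sowolsub" ends in -b. The stems ending in -b (binlomab → binlomaar, goleb → golear, muslob → musloar) drop the final letter and add -ar.
So sowolsub → sowolsuar.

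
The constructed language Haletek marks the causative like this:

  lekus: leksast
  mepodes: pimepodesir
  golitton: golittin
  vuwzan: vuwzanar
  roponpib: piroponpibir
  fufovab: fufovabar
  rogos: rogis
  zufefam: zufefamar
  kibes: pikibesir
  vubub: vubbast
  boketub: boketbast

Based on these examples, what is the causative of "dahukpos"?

lekus and rogos both end in -s yet inflect differently (leksast, rogis), so the final letter is not what conditions the rule; the last vowel is.
"dahukpos" has last vowel 'o'. The stems whose last vowel is 'o' (golitton → golittin, rogos → rogis) change the last vowel to 'i'.
So dahukpos → dahukpis.

dahukpis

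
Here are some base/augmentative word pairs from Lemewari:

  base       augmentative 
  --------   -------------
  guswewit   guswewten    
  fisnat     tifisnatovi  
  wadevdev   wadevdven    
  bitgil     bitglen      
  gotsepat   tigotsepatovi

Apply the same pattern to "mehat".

timehatovi

gotsepat and guswewit both end in -t yet inflect differently (tigotsepatovi, guswewten), so the final letter is not what conditions the rule; the last vowel is.
"mehat" has last vowel 'a'. The stems whose last vowel is 'a' (gotsepat → tigotsepatovi, fisnat → tifisnatovi) add ti- … -ovi around the stem.
The other pattern: stems whose last vowel is 'e' or 'i' delete the last vowel and add -en.
So mehat → timehatovi.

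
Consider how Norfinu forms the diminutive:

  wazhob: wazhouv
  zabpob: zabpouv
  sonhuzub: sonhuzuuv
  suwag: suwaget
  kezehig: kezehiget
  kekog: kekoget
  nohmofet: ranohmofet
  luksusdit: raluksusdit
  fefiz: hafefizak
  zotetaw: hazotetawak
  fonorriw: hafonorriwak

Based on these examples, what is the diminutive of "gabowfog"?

wazhob and kekog both have last vowel 'o' yet inflect differently (wazhouv, kekoget), so the last vowel is not what conditions the rule; the final letter is.
"gabowfog" ends in -g. The stems ending in -g (suwag → suwaget, kezehig → kezehiget, kekog → kekoget) add -et.
So gabowfog → gabowfoget.

gabowfoget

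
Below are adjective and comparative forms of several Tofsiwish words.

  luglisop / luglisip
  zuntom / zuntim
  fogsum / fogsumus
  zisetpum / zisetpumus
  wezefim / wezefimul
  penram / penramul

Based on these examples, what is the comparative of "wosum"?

zuntom and fogsum both end in -m yet inflect differently (zuntim, fogsumus), so the final letter is not what conditions the rule; the last vowel is.
"wosum" has last vowel 'u'. The stems whose last vowel is 'u' (fogsum → fogsumus, zisetpum → zisetpumus) add -us.
So wosum → wosumus.

wosumus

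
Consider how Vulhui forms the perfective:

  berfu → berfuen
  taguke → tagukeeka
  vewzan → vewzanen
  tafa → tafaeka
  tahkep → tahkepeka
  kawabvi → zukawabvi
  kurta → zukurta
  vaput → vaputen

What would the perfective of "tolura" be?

tafa and kurta both end in -a yet inflect differently (tafaeka, zukurta), so the final letter is not what conditions the rule; the first letter is.
"tolura" begins with t-. The stems beginning with t- (tafa → tafaeka, taguke → tagukeeka, tahkep → tahkepeka) add -eka.
The other patterns: stems beginning with k- add the prefix zu-; stems beginning with b- or v- add -en.
So tolura → toluraeka.

toluraeka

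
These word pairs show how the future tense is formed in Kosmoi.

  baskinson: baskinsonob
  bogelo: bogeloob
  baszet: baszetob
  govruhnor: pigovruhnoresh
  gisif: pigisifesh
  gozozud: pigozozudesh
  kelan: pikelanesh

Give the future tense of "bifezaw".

baskinson and kelan both end in -n yet inflect differently (baskinsonob, pikelanesh), so the final letter is not what conditions the rule; the first letter is.
"bifezaw" begins with b-. The stems beginning with b- (baskinson → baskinsonob, bogelo → bogeloob, baszet → baszetob) add -ob.
The other pattern: stems beginning with g- or k- add pi- … -esh around the stem.
So bifezaw → bifezawob.

bifezawob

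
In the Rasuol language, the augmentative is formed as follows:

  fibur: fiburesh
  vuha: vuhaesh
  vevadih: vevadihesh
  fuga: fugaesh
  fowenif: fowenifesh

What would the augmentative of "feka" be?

Every pair shown (fibur → fiburesh, vuha → vuhaesh, vevadih → vevadihesh, …) follows the same rule: add -esh.
So feka → fekaesh.

fekaesh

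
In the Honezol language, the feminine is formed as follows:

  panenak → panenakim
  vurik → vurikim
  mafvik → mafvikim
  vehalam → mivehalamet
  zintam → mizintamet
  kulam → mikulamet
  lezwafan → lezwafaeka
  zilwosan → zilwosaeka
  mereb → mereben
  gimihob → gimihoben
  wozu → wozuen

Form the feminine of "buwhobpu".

panenak and vehalam both have last vowel 'a' yet inflect differently (panenakim, mivehalamet), so the last vowel is not what conditions the rule; the final letter is.
"buwhobpu" ends in -u. The one such stem in the data (wozu → wozuen) adds -en, so the same rule applies.
The other patterns: stems ending in -k add -im; stems ending in -m add mi- … -et around the stem; stems ending in -n drop the final letter and add -eka.
So buwhobpu → buwhobpuen.

buwhobpuen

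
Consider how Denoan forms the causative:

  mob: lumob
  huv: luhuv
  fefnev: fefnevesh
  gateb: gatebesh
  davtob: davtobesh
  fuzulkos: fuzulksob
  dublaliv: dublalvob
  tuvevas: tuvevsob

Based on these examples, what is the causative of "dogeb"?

dogebesh

huv and fefnev both end in -v yet inflect differently (luhuv, fefnevesh), so the final letter is not what conditions the rule; the number of vowels is.
"dogeb" has 2 vowels. The stems with 2 vowels (fefnev → fefnevesh, gateb → gatebesh, davtob → davtobesh) add -esh.
The other patterns: stems with 1 vowel add the prefix lu-; stems with 3 vowels delete the last vowel and add -ob.
So dogeb → dogebesh.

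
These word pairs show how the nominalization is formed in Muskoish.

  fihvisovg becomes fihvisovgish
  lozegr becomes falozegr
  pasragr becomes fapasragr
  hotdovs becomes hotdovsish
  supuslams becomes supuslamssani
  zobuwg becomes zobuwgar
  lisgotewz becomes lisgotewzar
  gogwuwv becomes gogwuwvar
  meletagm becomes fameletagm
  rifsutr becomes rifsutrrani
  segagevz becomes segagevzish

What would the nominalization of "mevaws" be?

mevawsar

"mevaws" has second-to-last letter 'w'. The stems whose second-to-last letter is 'w' (zobuwg → zobuwgar, lisgotewz → lisgotewzar, gogwuwv → gogwuwvar) add -ar.
So mevaws → mevawsar.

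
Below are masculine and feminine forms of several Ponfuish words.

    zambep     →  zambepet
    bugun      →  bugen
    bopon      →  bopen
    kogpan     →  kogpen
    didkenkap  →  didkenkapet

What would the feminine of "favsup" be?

favsupet

kogpan and didkenkap both have last vowel 'a' yet inflect differently (kogpen, didkenkapet), so the last vowel is not what conditions the rule; the final letter is.
"favsup" ends in -p. The stems ending in -p (zambep → zambepet, didkenkap → didkenkapet) add -et.
The other pattern: stems ending in -n change the last vowel to 'e'.
So favsup → favsupet.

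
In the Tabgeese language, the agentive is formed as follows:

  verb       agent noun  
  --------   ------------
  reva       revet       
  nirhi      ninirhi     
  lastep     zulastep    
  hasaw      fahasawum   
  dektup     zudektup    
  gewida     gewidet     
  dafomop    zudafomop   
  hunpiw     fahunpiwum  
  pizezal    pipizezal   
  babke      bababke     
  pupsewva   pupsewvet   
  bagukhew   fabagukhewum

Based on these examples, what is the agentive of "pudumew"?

hasaw and pupsewva both have last vowel 'a' yet inflect differently (fahasawum, pupsewvet), so the last vowel is not what conditions the rule; the final letter is.
"pudumew" ends in -w. The stems ending in -w (hunpiw → fahunpiwum, hasaw → fahasawum, bagukhew → fabagukhewum) add fa- … -um around the stem.
The other patterns: stems ending in -a drop the final letter and add -et; stems ending in -p add the prefix zu-; stems ending in -e, -i or -l repeat the first consonant+vowel as a prefix.
So pudumew → fapudumewum.

fapudumewum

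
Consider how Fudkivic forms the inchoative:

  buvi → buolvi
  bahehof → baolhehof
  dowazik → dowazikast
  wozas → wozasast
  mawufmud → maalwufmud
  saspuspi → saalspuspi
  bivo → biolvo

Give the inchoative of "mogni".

moalgni

"mogni" begins with m-. The one such stem in the data (mawufmud → maalwufmud) inserts -al- after the first vowel (as does saspuspi), so the same rule applies.
The other patterns: stems beginning with b- insert -ol- after the first vowel; stems beginning with d- or w- add -ast.
So mogni → moalgni.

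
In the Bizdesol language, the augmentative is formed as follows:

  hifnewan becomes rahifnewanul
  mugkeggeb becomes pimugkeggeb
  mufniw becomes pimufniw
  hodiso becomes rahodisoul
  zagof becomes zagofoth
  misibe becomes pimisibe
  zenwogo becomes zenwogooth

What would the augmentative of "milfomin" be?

hodiso and zenwogo both end in -o yet inflect differently (rahodisoul, zenwogooth), so the final letter is not what conditions the rule; the first letter is.
"milfomin" begins with m-. The stems beginning with m- (mugkeggeb → pimugkeggeb, misibe → pimisibe, mufniw → pimufniw) add the prefix pi-.
The other patterns: stems beginning with h- add ra- … -ul around the stem; stems beginning with z- add -oth.
So milfomin → pimilfomin.

pimilfomin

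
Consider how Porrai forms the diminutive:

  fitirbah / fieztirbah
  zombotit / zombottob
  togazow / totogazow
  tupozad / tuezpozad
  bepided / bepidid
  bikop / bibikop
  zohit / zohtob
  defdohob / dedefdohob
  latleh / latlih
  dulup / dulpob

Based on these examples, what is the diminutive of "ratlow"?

fitirbah and latleh both end in -h yet inflect differently (fieztirbah, latlih), so the final letter is not what conditions the rule; the last vowel is.
"ratlow" has last vowel 'o'. The stems whose last vowel is 'o' (defdohob → dedefdohob, togazow → totogazow, bikop → bibikop) repeat the first consonant+vowel as a prefix.
So ratlow → raratlow.

raratlow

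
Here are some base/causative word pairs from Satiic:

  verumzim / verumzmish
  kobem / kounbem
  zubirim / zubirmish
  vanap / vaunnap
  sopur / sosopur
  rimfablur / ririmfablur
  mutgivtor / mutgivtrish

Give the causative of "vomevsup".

sopur and mutgivtor both end in -r yet inflect differently (sosopur, mutgivtrish), so the final letter is not what conditions the rule; the last vowel is.
"vomevsup" has last vowel 'u'. The stems whose last vowel is 'u' (sopur → sosopur, rimfablur → ririmfablur) repeat the first consonant+vowel as a prefix.
The other patterns: stems whose last vowel is 'i' or 'o' delete the last vowel and add -ish; stems whose last vowel is 'a' or 'e' insert -un- after the first vowel.
So vomevsup → vovomevsup.

vovomevsup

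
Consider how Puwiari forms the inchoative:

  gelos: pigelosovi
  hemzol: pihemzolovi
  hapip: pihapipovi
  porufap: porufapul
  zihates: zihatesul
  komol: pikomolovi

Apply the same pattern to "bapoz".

pibapozovi

"bapoz" has 2 vowels. The stems with 2 vowels (komol → pikomolovi, hapip → pihapipovi, hemzol → pihemzolovi) add pi- … -ovi around the stem.
The other pattern: stems with 3 vowels add -ul.
So bapoz → pibapozovi.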